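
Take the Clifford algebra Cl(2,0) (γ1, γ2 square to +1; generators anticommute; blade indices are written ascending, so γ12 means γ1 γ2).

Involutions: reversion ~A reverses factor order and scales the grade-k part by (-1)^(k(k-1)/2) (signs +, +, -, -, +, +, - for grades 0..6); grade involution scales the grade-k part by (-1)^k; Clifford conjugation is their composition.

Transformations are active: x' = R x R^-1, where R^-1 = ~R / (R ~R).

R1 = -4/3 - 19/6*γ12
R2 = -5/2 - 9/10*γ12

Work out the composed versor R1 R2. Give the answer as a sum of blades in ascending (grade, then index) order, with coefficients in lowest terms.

Distribute over the terms of R1 (each basis-blade product reordered to ascending indices, repeated generators contracted through their squares):
(-4/3) R2 = 10/3 + 6/5*γ12
(-19/6*γ12) R2 = -57/20 + 95/12*γ12
Summing the partial products and collecting blades:
Answer: 29/60 + 547/60*γ12


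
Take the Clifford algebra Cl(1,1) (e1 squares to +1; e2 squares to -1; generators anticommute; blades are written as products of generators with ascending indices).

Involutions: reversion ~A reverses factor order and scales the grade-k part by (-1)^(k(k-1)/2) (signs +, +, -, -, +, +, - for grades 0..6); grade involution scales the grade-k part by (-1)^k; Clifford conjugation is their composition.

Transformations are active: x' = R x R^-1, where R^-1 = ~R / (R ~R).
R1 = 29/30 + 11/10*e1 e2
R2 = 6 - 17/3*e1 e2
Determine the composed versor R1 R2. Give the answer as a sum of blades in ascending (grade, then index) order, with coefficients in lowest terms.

Distribute over the terms of R1 (each basis-blade product reordered to ascending indices, repeated generators contracted through their squares):
(29/30) R2 = 29/5 - 493/90*e1 e2
(11/10*e1 e2) R2 = -187/30 + 33/5*e1 e2
Summing the partial products and collecting blades:
Answer: -13/30 + 101/90*e1 e2


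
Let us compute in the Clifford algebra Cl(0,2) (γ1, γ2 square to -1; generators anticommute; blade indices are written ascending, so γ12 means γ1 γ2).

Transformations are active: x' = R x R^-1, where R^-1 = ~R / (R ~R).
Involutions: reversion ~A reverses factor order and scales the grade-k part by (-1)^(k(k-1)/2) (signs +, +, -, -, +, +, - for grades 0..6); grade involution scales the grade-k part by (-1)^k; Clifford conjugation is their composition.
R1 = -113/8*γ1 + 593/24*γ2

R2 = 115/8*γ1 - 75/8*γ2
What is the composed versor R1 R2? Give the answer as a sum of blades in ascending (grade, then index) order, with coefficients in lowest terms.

Distribute over the terms of R1 (each basis-blade product reordered to ascending indices, repeated generators contracted through their squares):
(-113/8*γ1) R2 = 12995/64 + 8475/64*γ12
(593/24*γ2) R2 = 14825/64 - 68195/192*γ12
Summing the partial products and collecting blades:
Answer: 6955/16 - 21385/96*γ12


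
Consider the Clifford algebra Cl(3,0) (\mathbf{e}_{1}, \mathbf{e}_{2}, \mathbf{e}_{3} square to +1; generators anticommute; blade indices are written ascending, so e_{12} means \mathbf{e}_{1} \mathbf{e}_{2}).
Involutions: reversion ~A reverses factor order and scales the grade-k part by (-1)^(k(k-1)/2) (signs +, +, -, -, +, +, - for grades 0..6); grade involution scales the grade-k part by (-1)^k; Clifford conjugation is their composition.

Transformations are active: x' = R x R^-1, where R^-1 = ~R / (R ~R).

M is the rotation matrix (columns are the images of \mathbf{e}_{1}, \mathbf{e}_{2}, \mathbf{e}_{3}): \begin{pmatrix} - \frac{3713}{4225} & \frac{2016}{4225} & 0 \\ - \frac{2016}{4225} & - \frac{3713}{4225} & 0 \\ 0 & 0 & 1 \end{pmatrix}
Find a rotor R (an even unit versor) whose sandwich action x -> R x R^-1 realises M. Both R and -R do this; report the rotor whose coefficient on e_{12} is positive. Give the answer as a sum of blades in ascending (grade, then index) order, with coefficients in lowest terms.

Method: write R = a + b12*e_{12} + b13*e_{13} + b23*e_{23} with a^2 + b12^2 + b13^2 + b23^2 = 1 (so R^-1 = ~R). Expanding the columns R e_j ~R gives tr M = 4a^2 - 1 and, from the antisymmetric part, M21 - M12 = -4a*b12, M13 - M31 = 4a*b13, M32 - M23 = -4a*b23.
Here tr M = -\frac{3201}{4225}, so a^2 = (1 + tr M)/4 = \frac{256}{4225} and a = ±\frac{16}{65}. Taking a = \frac{16}{65}: M21 - M12 = -\frac{4032}{4225}, M13 - M31 = 0, M32 - M23 = 0, giving b12 = \frac{63}{65}, b13 = 0, b23 = 0, i.e. R = \frac{16}{65} + \frac{63}{65} e_{12}.
Its e_{12} coefficient is already positive.
Answer: \frac{16}{65} + \frac{63}{65} e_{12}. Why the constraint matters: R and -R act identically through the sandwich — M has trace -\frac{3201}{4225} either way — so only the sign condition on e_{12} picks one of the two preimages.


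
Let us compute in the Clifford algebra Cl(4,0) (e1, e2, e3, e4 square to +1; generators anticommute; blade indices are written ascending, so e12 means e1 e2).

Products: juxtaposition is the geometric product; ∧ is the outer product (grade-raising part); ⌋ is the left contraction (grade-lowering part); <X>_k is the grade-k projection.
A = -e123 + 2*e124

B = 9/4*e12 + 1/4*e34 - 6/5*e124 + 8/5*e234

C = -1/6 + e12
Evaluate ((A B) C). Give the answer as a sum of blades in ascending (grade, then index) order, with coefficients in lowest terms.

step 1: 12/5 + 9/4*e3 - 9/2*e4 + 16/5*e13 + 8/5*e14 - 6/5*e34 - 1/2*e123 - 1/4*e124
step 2: -2/5 + 1/8*e3 + e4 + 12/5*e12 - 8/15*e13 - 4/15*e14 + 16/5*e23 + 8/5*e24 + 1/5*e34 + 7/3*e123 - 107/24*e124 - 6/5*e1234
Answer: -2/5 + 1/8*e3 + e4 + 12/5*e12 - 8/15*e13 - 4/15*e14 + 16/5*e23 + 8/5*e24 + 1/5*e34 + 7/3*e123 - 107/24*e124 - 6/5*e1234


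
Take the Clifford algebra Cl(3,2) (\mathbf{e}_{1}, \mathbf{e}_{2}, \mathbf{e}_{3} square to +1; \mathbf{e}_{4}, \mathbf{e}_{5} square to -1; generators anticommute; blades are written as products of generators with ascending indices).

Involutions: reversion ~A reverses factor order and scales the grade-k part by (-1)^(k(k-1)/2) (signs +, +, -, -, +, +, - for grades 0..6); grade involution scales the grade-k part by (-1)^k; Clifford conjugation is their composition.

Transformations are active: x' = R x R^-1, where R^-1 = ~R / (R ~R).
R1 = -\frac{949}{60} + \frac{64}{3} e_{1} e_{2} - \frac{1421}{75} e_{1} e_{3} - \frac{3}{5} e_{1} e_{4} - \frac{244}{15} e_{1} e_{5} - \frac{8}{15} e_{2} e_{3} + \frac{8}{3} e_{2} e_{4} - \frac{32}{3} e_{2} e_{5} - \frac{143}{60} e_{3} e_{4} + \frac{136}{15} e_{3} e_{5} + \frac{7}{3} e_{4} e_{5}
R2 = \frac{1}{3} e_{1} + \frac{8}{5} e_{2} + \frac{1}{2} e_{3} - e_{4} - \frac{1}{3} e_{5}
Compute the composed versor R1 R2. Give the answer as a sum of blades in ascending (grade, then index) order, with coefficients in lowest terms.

Distribute over the terms of R2 (each basis-blade product reordered to ascending indices, repeated generators contracted through their squares):
R1 (\frac{1}{3} e_{1}) = -\frac{949}{180} e_{1} - \frac{64}{9} e_{2} + \frac{1421}{225} e_{3} + \frac{1}{5} e_{4} + \frac{244}{45} e_{5} - \frac{8}{45} e_{1} e_{2} e_{3} + \frac{8}{9} e_{1} e_{2} e_{4} - \frac{32}{9} e_{1} e_{2} e_{5} - \frac{143}{180} e_{1} e_{3} e_{4} + \frac{136}{45} e_{1} e_{3} e_{5} + \frac{7}{9} e_{1} e_{4} e_{5}
R1 (\frac{8}{5} e_{2}) = \frac{512}{15} e_{1} - \frac{1898}{75} e_{2} + \frac{64}{75} e_{3} - \frac{64}{15} e_{4} + \frac{256}{15} e_{5} + \frac{11368}{375} e_{1} e_{2} e_{3} + \frac{24}{25} e_{1} e_{2} e_{4} + \frac{1952}{75} e_{1} e_{2} e_{5} - \frac{286}{75} e_{2} e_{3} e_{4} + \frac{1088}{75} e_{2} e_{3} e_{5} + \frac{56}{15} e_{2} e_{4} e_{5}
R1 (\frac{1}{2} e_{3}) = -\frac{1421}{150} e_{1} - \frac{4}{15} e_{2} - \frac{949}{120} e_{3} + \frac{143}{120} e_{4} - \frac{68}{15} e_{5} + \frac{32}{3} e_{1} e_{2} e_{3} + \frac{3}{10} e_{1} e_{3} e_{4} + \frac{122}{15} e_{1} e_{3} e_{5} - \frac{4}{3} e_{2} e_{3} e_{4} + \frac{16}{3} e_{2} e_{3} e_{5} + \frac{7}{6} e_{3} e_{4} e_{5}
R1 (-e_{4}) = -\frac{3}{5} e_{1} + \frac{8}{3} e_{2} - \frac{143}{60} e_{3} + \frac{949}{60} e_{4} - \frac{7}{3} e_{5} - \frac{64}{3} e_{1} e_{2} e_{4} + \frac{1421}{75} e_{1} e_{3} e_{4} - \frac{244}{15} e_{1} e_{4} e_{5} + \frac{8}{15} e_{2} e_{3} e_{4} - \frac{32}{3} e_{2} e_{4} e_{5} + \frac{136}{15} e_{3} e_{4} e_{5}
R1 (-\frac{1}{3} e_{5}) = -\frac{244}{45} e_{1} - \frac{32}{9} e_{2} + \frac{136}{45} e_{3} + \frac{7}{9} e_{4} + \frac{949}{180} e_{5} - \frac{64}{9} e_{1} e_{2} e_{5} + \frac{1421}{225} e_{1} e_{3} e_{5} + \frac{1}{5} e_{1} e_{4} e_{5} + \frac{8}{45} e_{2} e_{3} e_{5} - \frac{8}{9} e_{2} e_{4} e_{5} + \frac{143}{180} e_{3} e_{4} e_{5}
Summing the partial products and collecting blades:
Answer: \frac{12029}{900} e_{1} - \frac{2518}{75} e_{2} - \frac{181}{1800} e_{3} + \frac{4939}{360} e_{4} + \frac{3761}{180} e_{5} + \frac{45904}{1125} e_{1} e_{2} e_{3} - \frac{4384}{225} e_{1} e_{2} e_{4} + \frac{384}{25} e_{1} e_{2} e_{5} + \frac{16607}{900} e_{1} e_{3} e_{4} + \frac{3931}{225} e_{1} e_{3} e_{5} - \frac{688}{45} e_{1} e_{4} e_{5} - \frac{346}{75} e_{2} e_{3} e_{4} + \frac{4504}{225} e_{2} e_{3} e_{5} - \frac{352}{45} e_{2} e_{4} e_{5} + \frac{397}{36} e_{3} e_{4} e_{5}


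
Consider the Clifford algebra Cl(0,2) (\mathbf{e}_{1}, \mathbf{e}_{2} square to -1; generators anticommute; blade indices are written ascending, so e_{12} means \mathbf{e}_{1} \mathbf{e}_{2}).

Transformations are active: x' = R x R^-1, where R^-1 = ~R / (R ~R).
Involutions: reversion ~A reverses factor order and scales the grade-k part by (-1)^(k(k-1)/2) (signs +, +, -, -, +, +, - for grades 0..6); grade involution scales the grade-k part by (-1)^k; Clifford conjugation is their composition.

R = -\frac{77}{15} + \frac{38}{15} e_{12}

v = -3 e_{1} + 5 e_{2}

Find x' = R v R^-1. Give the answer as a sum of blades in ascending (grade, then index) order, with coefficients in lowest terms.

~R = -\frac{77}{15} - \frac{38}{15} e_{12}, and R ~R = \frac{7373}{225}, so R^-1 = ~R / (\frac{7373}{225}).
R v = \frac{41}{15} e_{1} - \frac{499}{15} e_{2}
Answer: \frac{15805}{7373} e_{1} + \frac{39981}{7373} e_{2}


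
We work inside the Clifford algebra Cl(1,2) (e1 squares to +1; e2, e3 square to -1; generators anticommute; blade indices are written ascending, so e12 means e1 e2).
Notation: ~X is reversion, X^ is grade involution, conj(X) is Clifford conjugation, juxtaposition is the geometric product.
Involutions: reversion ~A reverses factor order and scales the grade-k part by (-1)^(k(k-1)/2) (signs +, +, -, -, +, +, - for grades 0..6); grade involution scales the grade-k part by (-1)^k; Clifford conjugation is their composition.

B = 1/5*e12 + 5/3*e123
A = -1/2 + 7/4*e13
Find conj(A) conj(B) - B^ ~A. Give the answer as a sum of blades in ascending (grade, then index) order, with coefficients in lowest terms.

first term: 35/12*e2 + 1/10*e12 + 7/20*e23 - 5/6*e123
second term: -35/12*e2 - 1/10*e12 + 7/20*e23 + 5/6*e123
Answer: 35/6*e2 + 1/5*e12 - 5/3*e123


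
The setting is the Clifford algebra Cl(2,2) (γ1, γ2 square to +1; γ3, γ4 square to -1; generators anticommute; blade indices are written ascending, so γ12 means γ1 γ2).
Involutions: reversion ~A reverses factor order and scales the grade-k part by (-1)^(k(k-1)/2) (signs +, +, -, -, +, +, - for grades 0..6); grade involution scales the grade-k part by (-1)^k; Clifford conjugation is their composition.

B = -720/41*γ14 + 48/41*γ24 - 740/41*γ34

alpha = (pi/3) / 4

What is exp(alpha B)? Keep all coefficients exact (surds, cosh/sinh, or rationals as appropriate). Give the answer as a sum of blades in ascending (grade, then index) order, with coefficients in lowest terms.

B^2 term by term: the squares give (-720/41)^2*(γ14)^2 + (48/41)^2*(γ24)^2 + (-740/41)^2*(γ34)^2 = 518400/1681*(+1) + 2304/1681*(+1) + 547600/1681*(-1) = -16 (each basis 2-blade squares to minus the product of its generators' squares); cross terms between blades sharing an index anticommute and cancel. So B^2 = -16.
B^2 = -16 — since the square is negative, the closed form is circular: l = 4, alpha*l = pi/3, so exp(alpha B) = cos(pi/3) + (sin(pi/3)/4)*B = 1/2 + (sqrt(3)/8)*B.
Answer: 1/2 - 90*sqrt(3)/41*γ14 + 6*sqrt(3)/41*γ24 - 185*sqrt(3)/82*γ34


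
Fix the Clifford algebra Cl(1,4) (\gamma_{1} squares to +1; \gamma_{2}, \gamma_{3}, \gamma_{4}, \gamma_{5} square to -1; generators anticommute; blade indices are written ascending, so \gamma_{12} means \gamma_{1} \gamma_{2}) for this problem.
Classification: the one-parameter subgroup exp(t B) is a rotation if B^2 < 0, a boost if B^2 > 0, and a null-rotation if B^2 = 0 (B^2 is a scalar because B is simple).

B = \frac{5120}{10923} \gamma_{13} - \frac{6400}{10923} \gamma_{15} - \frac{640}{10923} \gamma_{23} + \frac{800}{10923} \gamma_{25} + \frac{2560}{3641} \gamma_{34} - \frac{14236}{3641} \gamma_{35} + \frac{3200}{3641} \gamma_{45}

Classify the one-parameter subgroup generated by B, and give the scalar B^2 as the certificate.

B^2 term by term: the squares give (\frac{5120}{10923})^2*(\gamma_{13})^2 + (-\frac{6400}{10923})^2*(\gamma_{15})^2 + (-\frac{640}{10923})^2*(\gamma_{23})^2 + (\frac{800}{10923})^2*(\gamma_{25})^2 + (\frac{2560}{3641})^2*(\gamma_{34})^2 + (-\frac{14236}{3641})^2*(\gamma_{35})^2 + (\frac{3200}{3641})^2*(\gamma_{45})^2 = \frac{26214400}{119311929}*(+1) + \frac{40960000}{119311929}*(+1) + \frac{409600}{119311929}*(-1) + \frac{640000}{119311929}*(-1) + \frac{6553600}{13256881}*(-1) + \frac{202663696}{13256881}*(-1) + \frac{10240000}{13256881}*(-1) = -16 (each basis 2-blade squares to minus the product of its generators' squares); cross terms between blades sharing an index anticommute and cancel; the commuting (index-disjoint) pairs give grade-4 terms 2*c*c'*(blade product), which cancel blade by blade — \gamma_{1235}: -\frac{8192000}{119311929} + \frac{8192000}{119311929} = 0; \gamma_{1345}: \frac{32768000}{39770643} - \frac{32768000}{39770643} = 0; \gamma_{2345}: -\frac{4096000}{39770643} + \frac{4096000}{39770643} = 0 — confirming B is simple. So B^2 = -16.
Answer: rotation, certificate B^2 = -16. B^2 = -16 is basis-independent, so its sign is the whole story.


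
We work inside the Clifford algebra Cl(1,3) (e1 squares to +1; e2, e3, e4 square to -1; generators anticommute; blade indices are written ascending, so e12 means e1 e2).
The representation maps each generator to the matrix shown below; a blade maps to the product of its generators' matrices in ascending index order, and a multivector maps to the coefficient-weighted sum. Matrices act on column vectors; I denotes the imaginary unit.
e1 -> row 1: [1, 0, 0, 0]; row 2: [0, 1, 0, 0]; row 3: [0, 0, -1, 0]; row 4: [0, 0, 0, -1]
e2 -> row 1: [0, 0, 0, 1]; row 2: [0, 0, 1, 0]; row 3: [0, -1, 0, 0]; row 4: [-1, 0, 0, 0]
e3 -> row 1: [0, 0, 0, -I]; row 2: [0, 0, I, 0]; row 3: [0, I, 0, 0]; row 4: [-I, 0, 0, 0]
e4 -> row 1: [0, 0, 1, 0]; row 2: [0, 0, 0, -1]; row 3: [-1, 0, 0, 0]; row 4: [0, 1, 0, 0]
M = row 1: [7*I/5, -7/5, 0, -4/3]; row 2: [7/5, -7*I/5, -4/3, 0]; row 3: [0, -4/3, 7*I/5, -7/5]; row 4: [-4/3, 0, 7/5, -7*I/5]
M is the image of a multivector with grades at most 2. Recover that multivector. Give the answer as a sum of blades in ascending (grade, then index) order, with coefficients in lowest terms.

Method: the blade images are trace-orthogonal — tr(rho(e_A) rho(e_B)^-1) = 4 if A = B and 0 otherwise — and rho(e_A)^-1 = (e_A)^2 * rho(e_A) with (e_A)^2 = +1 or -1, so the coefficient of e_A in the preimage is (e_A)^2 * tr(M rho(e_A))/4.
Nonzero projections over blades of grade <= 2: e12: (e12)^2 = +1, tr(M rho(e12)) = -16/3, coefficient -4/3; e23: (e23)^2 = -1, tr(M rho(e23)) = 28/5, coefficient -7/5; e24: (e24)^2 = -1, tr(M rho(e24)) = 28/5, coefficient -7/5. Every other blade of grade <= 2 projects to 0.
Answer: -4/3*e12 - 7/5*e23 - 7/5*e24


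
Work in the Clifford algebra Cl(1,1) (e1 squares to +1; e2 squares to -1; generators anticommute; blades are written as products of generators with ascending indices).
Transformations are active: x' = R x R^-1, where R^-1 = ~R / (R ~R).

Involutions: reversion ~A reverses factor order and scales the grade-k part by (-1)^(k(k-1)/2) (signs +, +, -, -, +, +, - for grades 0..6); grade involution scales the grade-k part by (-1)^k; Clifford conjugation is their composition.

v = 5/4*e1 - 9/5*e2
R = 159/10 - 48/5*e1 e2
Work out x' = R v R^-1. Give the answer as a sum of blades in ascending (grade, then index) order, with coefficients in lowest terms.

~R = 159/10 + 48/5*e1 e2, and R ~R = 3213/20, so R^-1 = ~R / (3213/20).
R v = 519/200*e1 - 831/50*e2
Answer: -26287/35700*e1 - 13297/8925*e2


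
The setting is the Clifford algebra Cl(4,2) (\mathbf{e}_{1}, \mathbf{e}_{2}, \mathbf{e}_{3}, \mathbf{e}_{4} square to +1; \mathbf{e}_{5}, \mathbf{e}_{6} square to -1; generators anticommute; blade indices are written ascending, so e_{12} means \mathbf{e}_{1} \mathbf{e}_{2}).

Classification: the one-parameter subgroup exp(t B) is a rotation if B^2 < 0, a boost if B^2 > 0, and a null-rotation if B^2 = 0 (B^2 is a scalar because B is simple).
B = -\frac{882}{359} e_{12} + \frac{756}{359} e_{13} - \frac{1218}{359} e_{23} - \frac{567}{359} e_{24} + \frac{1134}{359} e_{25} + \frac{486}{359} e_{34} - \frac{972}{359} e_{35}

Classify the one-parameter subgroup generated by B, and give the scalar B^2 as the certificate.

B^2 term by term: the squares give (-\frac{882}{359})^2*(e_{12})^2 + (\frac{756}{359})^2*(e_{13})^2 + (-\frac{1218}{359})^2*(e_{23})^2 + (-\frac{567}{359})^2*(e_{24})^2 + (\frac{1134}{359})^2*(e_{25})^2 + (\frac{486}{359})^2*(e_{34})^2 + (-\frac{972}{359})^2*(e_{35})^2 = \frac{777924}{128881}*(-1) + \frac{571536}{128881}*(-1) + \frac{1483524}{128881}*(-1) + \frac{321489}{128881}*(-1) + \frac{1285956}{128881}*(+1) + \frac{236196}{128881}*(-1) + \frac{944784}{128881}*(+1) = -9 (each basis 2-blade squares to minus the product of its generators' squares); cross terms between blades sharing an index anticommute and cancel; the commuting (index-disjoint) pairs give grade-4 terms 2*c*c'*(blade product), which cancel blade by blade — e_{1234}: -\frac{857304}{128881} + \frac{857304}{128881} = 0; e_{1235}: \frac{1714608}{128881} - \frac{1714608}{128881} = 0; e_{2345}: -\frac{1102248}{128881} + \frac{1102248}{128881} = 0 — confirming B is simple. So B^2 = -9.
Answer: rotation, certificate B^2 = -9. One invariant decides it: the square -9 survives every conjugation, and its sign is exactly the classification.


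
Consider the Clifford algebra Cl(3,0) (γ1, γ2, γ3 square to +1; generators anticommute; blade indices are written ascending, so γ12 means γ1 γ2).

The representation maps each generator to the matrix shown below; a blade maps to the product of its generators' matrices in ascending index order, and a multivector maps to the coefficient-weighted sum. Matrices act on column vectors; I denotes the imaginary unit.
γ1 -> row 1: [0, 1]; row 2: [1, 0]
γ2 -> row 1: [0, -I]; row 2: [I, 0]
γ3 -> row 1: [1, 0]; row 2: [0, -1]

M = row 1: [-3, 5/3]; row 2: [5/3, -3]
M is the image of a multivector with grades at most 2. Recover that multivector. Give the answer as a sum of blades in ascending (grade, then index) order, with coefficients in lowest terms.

Method: 1, rho(γ1), rho(γ2), rho(γ3) form a trace-orthogonal basis of the 2x2 complex matrices (tr(X Y) = 2 if X = Y, else 0), so M = m0*1 + m1*rho(γ1) + m2*rho(γ2) + m3*rho(γ3) with m0 = tr(M)/2 = -3, m1 = tr(M rho(γ1))/2 = 5/3, m2 = tr(M rho(γ2))/2 = 0, m3 = tr(M rho(γ3))/2 = 0.
Multiplying table entries, the bivector images are rho(γ12) = I*rho(γ3), rho(γ13) = -I*rho(γ2), rho(γ23) = I*rho(γ1); with real blade coefficients the real parts of m0..m3 are the coefficients of 1, γ1, γ2, γ3 and the imaginary parts give the bivectors (γ23: Im m1, γ13: -Im m2, γ12: Im m3).
Answer: -3 + 5/3*γ1


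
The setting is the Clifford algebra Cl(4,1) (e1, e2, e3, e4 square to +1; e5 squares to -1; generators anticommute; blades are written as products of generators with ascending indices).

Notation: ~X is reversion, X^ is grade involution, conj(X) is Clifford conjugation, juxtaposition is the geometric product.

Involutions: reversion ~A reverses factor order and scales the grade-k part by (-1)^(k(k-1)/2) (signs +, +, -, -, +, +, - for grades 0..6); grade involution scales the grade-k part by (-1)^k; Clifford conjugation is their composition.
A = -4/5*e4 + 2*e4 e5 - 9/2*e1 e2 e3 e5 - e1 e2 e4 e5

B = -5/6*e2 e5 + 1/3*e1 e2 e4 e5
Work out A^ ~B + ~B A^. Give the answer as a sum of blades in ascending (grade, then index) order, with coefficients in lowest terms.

first term: 1/3 + 2/3*e1 e2 + 15/4*e1 e3 + 5/6*e1 e4 - 5/3*e2 e4 + 3/2*e3 e4 + 4/15*e1 e2 e5 - 2/3*e2 e4 e5
second term: 1/3 + 2/3*e1 e2 + 15/4*e1 e3 + 5/6*e1 e4 + 5/3*e2 e4 - 3/2*e3 e4 - 4/15*e1 e2 e5 - 2/3*e2 e4 e5
Answer: 2/3 + 4/3*e1 e2 + 15/2*e1 e3 + 5/3*e1 e4 - 4/3*e2 e4 e5


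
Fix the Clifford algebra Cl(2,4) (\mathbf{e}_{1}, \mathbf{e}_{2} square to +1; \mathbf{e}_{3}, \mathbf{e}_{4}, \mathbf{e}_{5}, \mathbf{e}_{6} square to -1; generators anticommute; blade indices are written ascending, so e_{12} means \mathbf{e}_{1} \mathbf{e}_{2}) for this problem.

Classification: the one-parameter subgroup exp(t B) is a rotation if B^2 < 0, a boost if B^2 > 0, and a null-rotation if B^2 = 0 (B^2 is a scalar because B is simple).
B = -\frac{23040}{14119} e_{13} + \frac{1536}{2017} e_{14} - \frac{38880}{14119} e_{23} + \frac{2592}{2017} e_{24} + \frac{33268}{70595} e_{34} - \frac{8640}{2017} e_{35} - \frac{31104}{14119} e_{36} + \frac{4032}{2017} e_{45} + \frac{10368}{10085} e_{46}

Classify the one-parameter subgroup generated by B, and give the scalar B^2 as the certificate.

B^2 term by term: the squares give (-\frac{23040}{14119})^2*(e_{13})^2 + (\frac{1536}{2017})^2*(e_{14})^2 + (-\frac{38880}{14119})^2*(e_{23})^2 + (\frac{2592}{2017})^2*(e_{24})^2 + (\frac{33268}{70595})^2*(e_{34})^2 + (-\frac{8640}{2017})^2*(e_{35})^2 + (-\frac{31104}{14119})^2*(e_{36})^2 + (\frac{4032}{2017})^2*(e_{45})^2 + (\frac{10368}{10085})^2*(e_{46})^2 = \frac{530841600}{199346161}*(+1) + \frac{2359296}{4068289}*(+1) + \frac{1511654400}{199346161}*(+1) + \frac{6718464}{4068289}*(+1) + \frac{1106759824}{4983654025}*(-1) + \frac{74649600}{4068289}*(-1) + \frac{967458816}{199346161}*(-1) + \frac{16257024}{4068289}*(-1) + \frac{107495424}{101707225}*(-1) = -16 (each basis 2-blade squares to minus the product of its generators' squares); cross terms between blades sharing an index anticommute and cancel; the commuting (index-disjoint) pairs give grade-4 terms 2*c*c'*(blade product), which cancel blade by blade — e_{1234}: \frac{119439360}{28478023} - \frac{119439360}{28478023} = 0; e_{1345}: -\frac{26542080}{4068289} + \frac{26542080}{4068289} = 0; e_{1346}: -\frac{95551488}{28478023} + \frac{95551488}{28478023} = 0; e_{2345}: -\frac{44789760}{4068289} + \frac{44789760}{4068289} = 0; e_{2346}: -\frac{161243136}{28478023} + \frac{161243136}{28478023} = 0; e_{3456}: \frac{35831808}{4068289} - \frac{35831808}{4068289} = 0 — confirming B is simple. So B^2 = -16.
Answer: rotation, certificate B^2 = -16. Why this suffices: the scalar -16 survives any versor conjugation, so its sign alone determines the class however B is presented.


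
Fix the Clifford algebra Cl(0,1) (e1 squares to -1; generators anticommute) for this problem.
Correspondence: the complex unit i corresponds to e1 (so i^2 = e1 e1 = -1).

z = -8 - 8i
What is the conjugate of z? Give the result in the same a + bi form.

In blades: z = -8 - 8*e1.
Conjugation here is Clifford conjugation: the scalar is fixed and the grade-1 and grade-2 blades all flip sign, giving -8 + 8*e1; translating back:
Answer: -8 + 8i


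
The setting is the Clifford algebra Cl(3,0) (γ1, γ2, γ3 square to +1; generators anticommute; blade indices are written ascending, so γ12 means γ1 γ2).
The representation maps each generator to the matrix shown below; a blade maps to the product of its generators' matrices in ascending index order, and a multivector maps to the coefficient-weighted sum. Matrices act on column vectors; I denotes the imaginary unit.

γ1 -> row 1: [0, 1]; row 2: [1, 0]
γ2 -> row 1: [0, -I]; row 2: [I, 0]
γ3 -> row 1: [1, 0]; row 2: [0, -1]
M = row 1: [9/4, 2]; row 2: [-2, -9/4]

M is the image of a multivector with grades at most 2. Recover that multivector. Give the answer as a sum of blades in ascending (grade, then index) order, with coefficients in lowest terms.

Method: 1, rho(γ1), rho(γ2), rho(γ3) form a trace-orthogonal basis of the 2x2 complex matrices (tr(X Y) = 2 if X = Y, else 0), so M = m0*1 + m1*rho(γ1) + m2*rho(γ2) + m3*rho(γ3) with m0 = tr(M)/2 = 0, m1 = tr(M rho(γ1))/2 = 0, m2 = tr(M rho(γ2))/2 = 2*I, m3 = tr(M rho(γ3))/2 = 9/4.
Multiplying table entries, the bivector images are rho(γ12) = I*rho(γ3), rho(γ13) = -I*rho(γ2), rho(γ23) = I*rho(γ1); with real blade coefficients the real parts of m0..m3 are the coefficients of 1, γ1, γ2, γ3 and the imaginary parts give the bivectors (γ23: Im m1, γ13: -Im m2, γ12: Im m3).
Answer: 9/4*γ3 - 2*γ13


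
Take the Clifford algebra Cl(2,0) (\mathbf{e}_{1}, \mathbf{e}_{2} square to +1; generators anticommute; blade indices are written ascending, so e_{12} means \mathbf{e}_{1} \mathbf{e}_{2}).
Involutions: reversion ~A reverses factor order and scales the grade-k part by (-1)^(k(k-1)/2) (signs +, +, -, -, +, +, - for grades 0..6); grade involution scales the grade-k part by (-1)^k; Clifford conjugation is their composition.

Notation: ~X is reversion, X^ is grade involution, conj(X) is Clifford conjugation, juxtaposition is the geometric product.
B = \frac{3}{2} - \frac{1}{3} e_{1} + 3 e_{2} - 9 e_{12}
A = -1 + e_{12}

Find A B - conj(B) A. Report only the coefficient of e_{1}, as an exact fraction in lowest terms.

first term: \frac{15}{2} + \frac{10}{3} e_{1} - \frac{8}{3} e_{2} + \frac{21}{2} e_{12}
second term: -\frac{21}{2} + \frac{8}{3} e_{1} + \frac{10}{3} e_{2} - \frac{15}{2} e_{12}
Answer: \frac{2}{3}


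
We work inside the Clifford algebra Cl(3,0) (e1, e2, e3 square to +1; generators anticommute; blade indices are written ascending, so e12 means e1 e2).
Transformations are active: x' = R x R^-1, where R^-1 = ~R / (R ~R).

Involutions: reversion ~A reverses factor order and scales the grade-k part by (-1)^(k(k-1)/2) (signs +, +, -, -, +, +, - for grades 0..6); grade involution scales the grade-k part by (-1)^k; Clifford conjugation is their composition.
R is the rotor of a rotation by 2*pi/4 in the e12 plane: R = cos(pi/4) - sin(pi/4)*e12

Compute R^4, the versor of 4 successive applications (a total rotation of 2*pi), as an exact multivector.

Because a rotor carries half the rotation angle, composing 4 copies of this e12-plane rotor multiplies the phase: 4*(pi/4) = pi, hence R^4 = cos(pi) - sin(pi)*e12.
cos(pi) = -1 and sin(pi) = 0, so R^4 = -1. The total rotation 2*pi is 1 full turn, so every vector returns to itself, yet the rotor is -1, on the OTHER sheet of the double cover (an odd number of 2*pi turns).
Answer: -1


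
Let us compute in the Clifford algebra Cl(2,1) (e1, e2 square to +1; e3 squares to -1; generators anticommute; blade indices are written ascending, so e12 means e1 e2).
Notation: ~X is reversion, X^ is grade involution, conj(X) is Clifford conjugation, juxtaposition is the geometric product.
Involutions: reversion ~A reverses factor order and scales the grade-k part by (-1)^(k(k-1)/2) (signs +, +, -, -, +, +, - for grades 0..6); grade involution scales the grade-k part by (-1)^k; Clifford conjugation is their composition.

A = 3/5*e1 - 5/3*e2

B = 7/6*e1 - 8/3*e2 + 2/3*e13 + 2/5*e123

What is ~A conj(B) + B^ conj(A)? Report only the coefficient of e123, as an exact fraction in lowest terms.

first term: -463/90 - 2/5*e3 - 31/90*e12 + 2/3*e13 + 6/25*e23 - 10/9*e123
second term: 463/90 + 2/5*e3 - 31/90*e12 + 2/3*e13 + 6/25*e23 - 10/9*e123
Answer: -20/9


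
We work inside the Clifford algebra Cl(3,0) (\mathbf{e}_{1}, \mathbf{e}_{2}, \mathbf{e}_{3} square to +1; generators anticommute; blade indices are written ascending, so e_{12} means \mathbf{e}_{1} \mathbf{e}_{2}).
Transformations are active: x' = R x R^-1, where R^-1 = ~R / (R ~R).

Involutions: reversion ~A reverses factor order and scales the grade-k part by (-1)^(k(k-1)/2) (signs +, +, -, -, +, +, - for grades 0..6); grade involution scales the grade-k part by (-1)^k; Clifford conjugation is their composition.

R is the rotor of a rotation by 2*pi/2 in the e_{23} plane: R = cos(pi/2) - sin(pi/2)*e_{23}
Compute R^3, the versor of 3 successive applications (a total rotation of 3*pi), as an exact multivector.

Rotor phase runs at HALF the rotation angle; powers of one rotor simply add phase, so after 3 steps in e_{23} the phase is 3*pi/2 = \frac{3 \pi}{2} and R^3 = cos(\frac{3 \pi}{2}) - sin(\frac{3 \pi}{2})*e_{23}.
cos(\frac{3 \pi}{2}) = 0 and sin(\frac{3 \pi}{2}) = -1, so R^3 = e_{23}. The net rotation is 1*pi (after discarding 1 full turn, each of which contributes a factor -1 to the rotor); the rotor keeps the half-angle phase exactly.
Answer: e_{23}


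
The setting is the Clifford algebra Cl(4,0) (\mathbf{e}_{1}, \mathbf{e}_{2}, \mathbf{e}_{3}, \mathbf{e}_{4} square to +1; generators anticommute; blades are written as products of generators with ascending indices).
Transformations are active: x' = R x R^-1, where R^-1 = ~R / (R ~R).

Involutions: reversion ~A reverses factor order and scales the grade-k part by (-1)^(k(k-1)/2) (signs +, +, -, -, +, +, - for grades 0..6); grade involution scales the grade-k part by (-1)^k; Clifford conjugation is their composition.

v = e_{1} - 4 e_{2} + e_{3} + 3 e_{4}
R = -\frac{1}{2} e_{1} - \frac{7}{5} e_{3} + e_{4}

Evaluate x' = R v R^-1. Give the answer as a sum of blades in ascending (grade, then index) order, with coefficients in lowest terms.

~R = -\frac{1}{2} e_{1} - \frac{7}{5} e_{3} + e_{4}, and R ~R = \frac{321}{100}, so R^-1 = ~R / (\frac{321}{100}).
R v = \frac{11}{10} + 2 e_{1} e_{2} + \frac{9}{10} e_{1} e_{3} - \frac{5}{2} e_{1} e_{4} - \frac{28}{5} e_{2} e_{3} + 4 e_{2} e_{4} - \frac{26}{5} e_{3} e_{4}
Answer: -\frac{431}{321} e_{1} + 4 e_{2} - \frac{629}{321} e_{3} - \frac{743}{321} e_{4}


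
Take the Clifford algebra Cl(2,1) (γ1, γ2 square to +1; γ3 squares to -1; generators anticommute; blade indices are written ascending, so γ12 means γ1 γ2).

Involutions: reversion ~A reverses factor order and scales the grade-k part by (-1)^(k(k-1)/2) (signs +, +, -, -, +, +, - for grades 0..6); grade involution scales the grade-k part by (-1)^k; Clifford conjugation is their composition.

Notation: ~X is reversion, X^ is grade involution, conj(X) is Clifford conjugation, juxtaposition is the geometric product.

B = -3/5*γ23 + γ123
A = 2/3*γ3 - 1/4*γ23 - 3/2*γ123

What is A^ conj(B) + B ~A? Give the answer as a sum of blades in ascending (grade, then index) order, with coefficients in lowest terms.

first term: 27/20 + 13/20*γ1 - 2/5*γ2 + 2/3*γ12
second term: 27/20 - 13/20*γ1 + 2/5*γ2 - 2/3*γ12
Answer: 27/10


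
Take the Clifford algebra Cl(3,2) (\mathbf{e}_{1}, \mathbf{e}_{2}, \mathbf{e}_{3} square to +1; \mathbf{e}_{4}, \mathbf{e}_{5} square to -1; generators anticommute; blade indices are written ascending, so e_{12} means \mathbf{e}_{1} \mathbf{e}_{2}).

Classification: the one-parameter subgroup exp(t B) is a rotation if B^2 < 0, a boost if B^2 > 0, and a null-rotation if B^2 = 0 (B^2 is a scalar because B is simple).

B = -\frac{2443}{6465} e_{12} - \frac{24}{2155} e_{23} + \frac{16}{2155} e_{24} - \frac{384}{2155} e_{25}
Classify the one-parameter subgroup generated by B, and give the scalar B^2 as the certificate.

B^2 term by term: the squares give (-\frac{2443}{6465})^2*(e_{12})^2 + (-\frac{24}{2155})^2*(e_{23})^2 + (\frac{16}{2155})^2*(e_{24})^2 + (-\frac{384}{2155})^2*(e_{25})^2 = \frac{5968249}{41796225}*(-1) + \frac{576}{4644025}*(-1) + \frac{256}{4644025}*(+1) + \frac{147456}{4644025}*(+1) = -\frac{1}{9} (each basis 2-blade squares to minus the product of its generators' squares); cross terms between blades sharing an index anticommute and cancel. So B^2 = -\frac{1}{9}.
Answer: rotation, certificate B^2 = -\frac{1}{9}. Note: conjugating B changes its blade decomposition but never the scalar B^2 = -\frac{1}{9}, whose sign settles the classification.


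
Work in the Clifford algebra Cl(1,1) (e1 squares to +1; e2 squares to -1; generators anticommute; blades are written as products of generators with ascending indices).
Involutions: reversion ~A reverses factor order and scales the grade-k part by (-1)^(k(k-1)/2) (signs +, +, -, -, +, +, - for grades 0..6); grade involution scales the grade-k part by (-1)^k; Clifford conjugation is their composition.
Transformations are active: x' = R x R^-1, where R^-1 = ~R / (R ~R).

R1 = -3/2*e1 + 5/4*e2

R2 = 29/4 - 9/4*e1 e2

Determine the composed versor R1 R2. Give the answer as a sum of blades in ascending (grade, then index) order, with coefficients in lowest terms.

Distribute over the terms of R1 (each basis-blade product reordered to ascending indices, repeated generators contracted through their squares):
(-3/2*e1) R2 = -87/8*e1 + 27/8*e2
(5/4*e2) R2 = -45/16*e1 + 145/16*e2
Summing the partial products and collecting blades:
Answer: -219/16*e1 + 199/16*e2


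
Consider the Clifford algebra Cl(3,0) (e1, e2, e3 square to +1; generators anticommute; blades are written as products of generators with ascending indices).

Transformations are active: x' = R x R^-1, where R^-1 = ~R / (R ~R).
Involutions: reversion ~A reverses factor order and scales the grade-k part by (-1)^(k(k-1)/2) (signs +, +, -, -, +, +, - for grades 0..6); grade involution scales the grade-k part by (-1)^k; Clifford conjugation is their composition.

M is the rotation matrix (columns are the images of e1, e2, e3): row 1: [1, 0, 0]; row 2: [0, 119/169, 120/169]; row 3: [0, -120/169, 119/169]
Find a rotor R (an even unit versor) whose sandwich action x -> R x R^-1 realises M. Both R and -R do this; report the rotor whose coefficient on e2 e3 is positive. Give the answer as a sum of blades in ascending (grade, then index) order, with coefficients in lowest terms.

Method: write R = a + b12*e1 e2 + b13*e1 e3 + b23*e2 e3 with a^2 + b12^2 + b13^2 + b23^2 = 1 (so R^-1 = ~R). Expanding the columns R e_j ~R gives tr M = 4a^2 - 1 and, from the antisymmetric part, M21 - M12 = -4a*b12, M13 - M31 = 4a*b13, M32 - M23 = -4a*b23.
Here tr M = 407/169, so a^2 = (1 + tr M)/4 = 144/169 and a = ±12/13. Taking a = 12/13: M21 - M12 = 0, M13 - M31 = 0, M32 - M23 = -240/169, giving b12 = 0, b13 = 0, b23 = 5/13, i.e. R = 12/13 + 5/13*e2 e3.
Its e2 e3 coefficient is already positive.
Answer: 12/13 + 5/13*e2 e3. Why the constraint matters: R and -R act identically through the sandwich — M has trace 407/169 either way — so only the sign condition on e2 e3 picks one of the two preimages.


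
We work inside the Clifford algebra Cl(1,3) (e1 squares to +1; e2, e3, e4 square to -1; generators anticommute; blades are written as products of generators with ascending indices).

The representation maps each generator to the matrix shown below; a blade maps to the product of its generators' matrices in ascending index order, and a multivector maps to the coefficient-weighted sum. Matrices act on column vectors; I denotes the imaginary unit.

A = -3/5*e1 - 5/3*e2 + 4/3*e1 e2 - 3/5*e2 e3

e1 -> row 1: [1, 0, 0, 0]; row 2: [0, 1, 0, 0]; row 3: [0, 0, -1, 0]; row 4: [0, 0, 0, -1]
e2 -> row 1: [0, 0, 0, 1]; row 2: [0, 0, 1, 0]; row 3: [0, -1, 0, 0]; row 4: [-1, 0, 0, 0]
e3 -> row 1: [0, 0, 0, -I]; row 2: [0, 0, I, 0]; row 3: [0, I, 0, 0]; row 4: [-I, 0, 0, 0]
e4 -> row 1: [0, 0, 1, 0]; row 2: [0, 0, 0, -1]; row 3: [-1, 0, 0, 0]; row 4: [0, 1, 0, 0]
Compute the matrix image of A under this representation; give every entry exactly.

Bivector images (products of the table entries): rho(e1 e2) = rho(e1)rho(e2) = row 1: [0, 0, 0, 1]; row 2: [0, 0, 1, 0]; row 3: [0, 1, 0, 0]; row 4: [1, 0, 0, 0]; rho(e2 e3) = rho(e2)rho(e3) = row 1: [-I, 0, 0, 0]; row 2: [0, I, 0, 0]; row 3: [0, 0, -I, 0]; row 4: [0, 0, 0, I].
M = (-3/5)*rho(e1) + (-5/3)*rho(e2) + (4/3)*rho(e1 e2) + (-3/5)*rho(e2 e3), summed entrywise:
Answer: row 1: [-3/5 + 3*I/5, 0, 0, -1/3]; row 2: [0, -3/5 - 3*I/5, -1/3, 0]; row 3: [0, 3, 3/5 + 3*I/5, 0]; row 4: [3, 0, 0, 3/5 - 3*I/5]


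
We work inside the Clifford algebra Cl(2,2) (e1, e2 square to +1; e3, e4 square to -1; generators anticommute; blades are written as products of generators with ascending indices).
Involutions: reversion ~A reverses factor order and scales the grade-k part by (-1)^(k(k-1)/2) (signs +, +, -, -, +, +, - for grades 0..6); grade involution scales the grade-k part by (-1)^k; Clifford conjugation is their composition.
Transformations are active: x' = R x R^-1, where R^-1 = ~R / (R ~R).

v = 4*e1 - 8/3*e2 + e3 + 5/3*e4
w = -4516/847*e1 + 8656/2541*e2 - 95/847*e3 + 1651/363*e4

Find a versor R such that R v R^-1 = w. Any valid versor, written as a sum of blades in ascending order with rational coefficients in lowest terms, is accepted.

Reasoning: v^2 = w^2 = 58/3 since conjugation preserves the quadratic form; R = v + w = -1128/847*e1 + 1880/2541*e2 + 752/847*e3 + 752/121*e4 is then valid when invertible, keeping its own part and reversing (v - w)/2.
Answer: -1128/847*e1 + 1880/2541*e2 + 752/847*e3 + 752/121*e4


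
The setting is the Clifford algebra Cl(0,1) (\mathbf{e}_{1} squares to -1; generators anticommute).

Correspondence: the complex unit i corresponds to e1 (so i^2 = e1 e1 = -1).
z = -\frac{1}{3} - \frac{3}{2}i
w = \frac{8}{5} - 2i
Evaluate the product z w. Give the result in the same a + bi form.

In blades: z = -\frac{1}{3} - \frac{3}{2} e_{1}, w = \frac{8}{5} - 2 e_{1}.
Distribute z over w term by term (generator squares from the signature, products reordered to ascending indices): (-\frac{1}{3})*w = -\frac{8}{15} + \frac{2}{3} e_{1}; (-\frac{3}{2} e_{1})*w = -3 - \frac{12}{5} e_{1}.
Sum: -\frac{53}{15} - \frac{26}{15} e_{1}; translating back through the correspondence:
Answer: -\frac{53}{15} - \frac{26}{15}i


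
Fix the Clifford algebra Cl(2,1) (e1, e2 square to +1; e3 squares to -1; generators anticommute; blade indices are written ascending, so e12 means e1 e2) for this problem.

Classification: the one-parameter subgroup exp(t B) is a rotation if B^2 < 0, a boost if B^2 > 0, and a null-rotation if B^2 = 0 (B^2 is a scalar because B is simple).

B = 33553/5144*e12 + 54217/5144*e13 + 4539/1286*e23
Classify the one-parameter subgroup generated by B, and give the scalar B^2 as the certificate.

B^2 term by term: the squares give (33553/5144)^2*(e12)^2 + (54217/5144)^2*(e13)^2 + (4539/1286)^2*(e23)^2 = 1125803809/26460736*(-1) + 2939483089/26460736*(+1) + 20602521/1653796*(+1) = 81 (each basis 2-blade squares to minus the product of its generators' squares); cross terms between blades sharing an index anticommute and cancel. So B^2 = 81.
Answer: boost, certificate B^2 = 81. The class reads off the invariant scalar 81 directly.


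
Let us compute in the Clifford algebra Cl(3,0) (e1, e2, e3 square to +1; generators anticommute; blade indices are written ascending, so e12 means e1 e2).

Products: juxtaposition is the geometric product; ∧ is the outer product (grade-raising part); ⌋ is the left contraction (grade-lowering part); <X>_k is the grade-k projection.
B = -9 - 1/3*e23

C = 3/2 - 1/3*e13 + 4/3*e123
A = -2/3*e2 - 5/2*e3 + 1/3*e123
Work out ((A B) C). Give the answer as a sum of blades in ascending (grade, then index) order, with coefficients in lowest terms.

step 1: 1/9*e1 + 31/6*e2 + 409/18*e3 - 3*e123
step 2: 4 + 209/27*e1 + 35/4*e2 + 3677/108*e3 + 818/27*e12 - 62/9*e13 + 4/27*e23 - 25/9*e123
Answer: 4 + 209/27*e1 + 35/4*e2 + 3677/108*e3 + 818/27*e12 - 62/9*e13 + 4/27*e23 - 25/9*e123


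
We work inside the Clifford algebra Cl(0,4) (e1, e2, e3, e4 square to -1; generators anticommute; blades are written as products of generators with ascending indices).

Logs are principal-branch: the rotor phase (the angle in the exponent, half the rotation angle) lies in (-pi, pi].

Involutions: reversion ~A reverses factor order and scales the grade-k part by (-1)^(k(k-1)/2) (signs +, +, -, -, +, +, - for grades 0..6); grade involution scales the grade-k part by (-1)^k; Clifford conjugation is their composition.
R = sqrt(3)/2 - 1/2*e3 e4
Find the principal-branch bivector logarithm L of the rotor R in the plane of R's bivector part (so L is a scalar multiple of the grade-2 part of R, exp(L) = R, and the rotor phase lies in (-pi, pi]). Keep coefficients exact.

The scalar part of R is sqrt(3)/2, so the principal-branch rotor phase is pinned; divide the bivector part by its sine to get the unit plane — L is the phase times that plane.
Concretely: cos(phase) = sqrt(3)/2 gives phase = ±pi/6, and since phase/sin(phase) is even the sign is immaterial: L = (phase/sin(phase)) * <R>_2 = (pi/3) * <R>_2.
Answer: -pi/6*e3 e4
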